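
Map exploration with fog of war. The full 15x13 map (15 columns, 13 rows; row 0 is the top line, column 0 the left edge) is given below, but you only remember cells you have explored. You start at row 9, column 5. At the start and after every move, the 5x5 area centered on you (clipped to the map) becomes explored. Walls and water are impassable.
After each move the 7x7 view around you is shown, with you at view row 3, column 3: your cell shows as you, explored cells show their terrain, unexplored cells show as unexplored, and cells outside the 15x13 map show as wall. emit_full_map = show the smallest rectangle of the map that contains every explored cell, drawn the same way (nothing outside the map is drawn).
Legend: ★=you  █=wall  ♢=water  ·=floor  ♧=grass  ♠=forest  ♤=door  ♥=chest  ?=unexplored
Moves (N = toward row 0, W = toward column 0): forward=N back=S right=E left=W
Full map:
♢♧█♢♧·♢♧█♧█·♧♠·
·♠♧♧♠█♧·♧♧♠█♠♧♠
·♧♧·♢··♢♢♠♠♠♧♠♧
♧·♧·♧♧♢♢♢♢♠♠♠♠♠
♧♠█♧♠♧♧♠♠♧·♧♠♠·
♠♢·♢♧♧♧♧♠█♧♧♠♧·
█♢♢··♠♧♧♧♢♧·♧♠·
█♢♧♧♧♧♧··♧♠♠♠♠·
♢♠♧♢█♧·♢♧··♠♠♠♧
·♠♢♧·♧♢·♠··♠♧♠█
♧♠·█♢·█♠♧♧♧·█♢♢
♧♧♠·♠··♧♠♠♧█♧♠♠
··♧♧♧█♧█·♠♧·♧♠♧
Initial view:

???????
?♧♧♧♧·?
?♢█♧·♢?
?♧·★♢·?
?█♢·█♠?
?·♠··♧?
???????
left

???????
?♧♧♧♧♧·
?♧♢█♧·♢
?♢♧★♧♢·
?·█♢·█♠
?♠·♠··♧
???????

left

???????
?♢♧♧♧♧♧
?♠♧♢█♧·
?♠♢★·♧♢
?♠·█♢·█
?♧♠·♠··
???????

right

???????
♢♧♧♧♧♧·
♠♧♢█♧·♢
♠♢♧★♧♢·
♠·█♢·█♠
♧♠·♠··♧
???????

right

???????
♧♧♧♧♧·?
♧♢█♧·♢?
♢♧·★♢·?
·█♢·█♠?
♠·♠··♧?
???????

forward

???????
?··♠♧♧?
♧♧♧♧♧·?
♧♢█★·♢?
♢♧·♧♢·?
·█♢·█♠?
♠·♠··♧?

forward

???????
?♢♧♧♧♧?
?··♠♧♧?
♧♧♧★♧·?
♧♢█♧·♢?
♢♧·♧♢·?
·█♢·█♠?

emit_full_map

??♢♧♧♧♧
??··♠♧♧
♢♧♧♧★♧·
♠♧♢█♧·♢
♠♢♧·♧♢·
♠·█♢·█♠
♧♠·♠··♧

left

???????
?·♢♧♧♧♧
?♢··♠♧♧
♢♧♧★♧♧·
♠♧♢█♧·♢
♠♢♧·♧♢·
♠·█♢·█♠

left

???????
?♢·♢♧♧♧
?♢♢··♠♧
?♢♧★♧♧♧
?♠♧♢█♧·
?♠♢♧·♧♢
?♠·█♢·█

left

█??????
█♠♢·♢♧♧
██♢♢··♠
██♢★♧♧♧
█♢♠♧♢█♧
█·♠♢♧·♧
█?♠·█♢·

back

█♠♢·♢♧♧
██♢♢··♠
██♢♧♧♧♧
█♢♠★♢█♧
█·♠♢♧·♧
█♧♠·█♢·
█?♧♠·♠·

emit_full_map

♠♢·♢♧♧♧♧
█♢♢··♠♧♧
█♢♧♧♧♧♧·
♢♠★♢█♧·♢
·♠♢♧·♧♢·
♧♠·█♢·█♠
?♧♠·♠··♧


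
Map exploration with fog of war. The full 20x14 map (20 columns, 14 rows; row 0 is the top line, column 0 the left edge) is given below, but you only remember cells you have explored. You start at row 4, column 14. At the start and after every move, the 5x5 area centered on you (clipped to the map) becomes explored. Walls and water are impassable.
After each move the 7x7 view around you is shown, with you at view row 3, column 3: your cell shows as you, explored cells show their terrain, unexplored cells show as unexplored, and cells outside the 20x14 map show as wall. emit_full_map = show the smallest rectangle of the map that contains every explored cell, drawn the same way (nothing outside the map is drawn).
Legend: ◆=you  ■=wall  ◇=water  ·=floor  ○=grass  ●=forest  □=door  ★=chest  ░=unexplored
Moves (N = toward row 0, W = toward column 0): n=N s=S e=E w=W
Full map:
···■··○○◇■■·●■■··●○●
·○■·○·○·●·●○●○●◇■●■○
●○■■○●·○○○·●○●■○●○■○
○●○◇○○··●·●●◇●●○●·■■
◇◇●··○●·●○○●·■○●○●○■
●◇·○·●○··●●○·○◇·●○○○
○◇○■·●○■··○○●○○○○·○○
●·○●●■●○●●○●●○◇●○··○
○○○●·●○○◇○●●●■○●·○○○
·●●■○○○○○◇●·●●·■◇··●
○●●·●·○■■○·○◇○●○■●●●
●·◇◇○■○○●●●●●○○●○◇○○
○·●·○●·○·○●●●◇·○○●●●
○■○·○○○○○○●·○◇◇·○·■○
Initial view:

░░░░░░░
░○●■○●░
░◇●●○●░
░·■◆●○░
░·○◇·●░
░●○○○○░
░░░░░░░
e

░░░░░░░
○●■○●○░
◇●●○●·░
·■○◆○●░
·○◇·●○░
●○○○○·░
░░░░░░░

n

░░░░░░░
░○●◇■●░
○●■○●○░
◇●●◆●·░
·■○●○●░
·○◇·●○░
●○○○○·░

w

░░░░░░░
░●○●◇■●
░○●■○●○
░◇●◆○●·
░·■○●○●
░·○◇·●○
░●○○○○·

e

░░░░░░░
●○●◇■●░
○●■○●○░
◇●●◆●·░
·■○●○●░
·○◇·●○░
●○○○○·░

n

■■■■■■■
░■■··●░
●○●◇■●░
○●■◆●○░
◇●●○●·░
·■○●○●░
·○◇·●○░

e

■■■■■■■
■■··●○░
○●◇■●■░
●■○◆○■░
●●○●·■░
■○●○●○░
○◇·●○░░

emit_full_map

░■■··●○
●○●◇■●■
○●■○◆○■
◇●●○●·■
·■○●○●○
·○◇·●○░
●○○○○·░

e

■■■■■■■
■··●○●■
●◇■●■○■
■○●◆■○■
●○●·■■■
○●○●○■■
◇·●○░░■

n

■■■■■■■
■■■■■■■
■··●○●■
●◇■◆■○■
■○●○■○■
●○●·■■■
○●○●○■■

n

■■■■■■■
■■■■■■■
■■■■■■■
■··◆○●■
●◇■●■○■
■○●○■○■
●○●·■■■

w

■■■■■■■
■■■■■■■
■■■■■■■
■■·◆●○●
○●◇■●■○
●■○●○■○
●●○●·■■

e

■■■■■■■
■■■■■■■
■■■■■■■
■··◆○●■
●◇■●■○■
■○●○■○■
●○●·■■■

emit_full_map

░■■··◆○●
●○●◇■●■○
○●■○●○■○
◇●●○●·■■
·■○●○●○■
·○◇·●○░░
●○○○○·░░

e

■■■■■■■
■■■■■■■
■■■■■■■
··●◆●■■
◇■●■○■■
○●○■○■■
○●·■■■■

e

■■■■■■■
■■■■■■■
■■■■■■■
·●○◆■■■
■●■○■■■
●○■○■■■
●·■■■■■

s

■■■■■■■
■■■■■■■
·●○●■■■
■●■◆■■■
●○■○■■■
●·■■■■■
○●○■■■■

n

■■■■■■■
■■■■■■■
■■■■■■■
·●○◆■■■
■●■○■■■
●○■○■■■
●·■■■■■

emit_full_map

░■■··●○◆
●○●◇■●■○
○●■○●○■○
◇●●○●·■■
·■○●○●○■
·○◇·●○░░
●○○○○·░░


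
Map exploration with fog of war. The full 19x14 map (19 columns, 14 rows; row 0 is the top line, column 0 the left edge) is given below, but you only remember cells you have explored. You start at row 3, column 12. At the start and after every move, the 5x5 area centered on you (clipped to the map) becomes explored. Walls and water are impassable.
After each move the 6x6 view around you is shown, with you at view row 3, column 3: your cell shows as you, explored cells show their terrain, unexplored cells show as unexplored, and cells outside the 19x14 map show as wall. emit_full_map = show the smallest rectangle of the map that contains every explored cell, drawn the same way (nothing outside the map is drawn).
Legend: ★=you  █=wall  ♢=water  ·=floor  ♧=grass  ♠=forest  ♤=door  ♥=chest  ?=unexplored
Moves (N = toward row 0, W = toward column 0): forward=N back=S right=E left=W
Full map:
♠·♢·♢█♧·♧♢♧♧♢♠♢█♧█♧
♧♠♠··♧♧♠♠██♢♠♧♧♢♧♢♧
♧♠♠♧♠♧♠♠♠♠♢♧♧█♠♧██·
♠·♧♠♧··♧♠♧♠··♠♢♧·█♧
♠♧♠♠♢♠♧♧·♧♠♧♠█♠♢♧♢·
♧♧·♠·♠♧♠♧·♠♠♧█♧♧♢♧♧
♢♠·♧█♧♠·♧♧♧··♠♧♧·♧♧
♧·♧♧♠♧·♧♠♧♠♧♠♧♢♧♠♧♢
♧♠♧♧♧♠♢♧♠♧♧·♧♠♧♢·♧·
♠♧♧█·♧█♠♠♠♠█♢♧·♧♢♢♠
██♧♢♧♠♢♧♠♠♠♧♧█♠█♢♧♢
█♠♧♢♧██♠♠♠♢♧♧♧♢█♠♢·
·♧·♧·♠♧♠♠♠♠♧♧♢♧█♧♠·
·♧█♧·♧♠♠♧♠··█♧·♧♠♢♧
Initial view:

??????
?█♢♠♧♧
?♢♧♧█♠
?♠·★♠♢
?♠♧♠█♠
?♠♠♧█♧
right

??????
█♢♠♧♧♢
♢♧♧█♠♧
♠··★♢♧
♠♧♠█♠♢
♠♠♧█♧♧

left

??????
?█♢♠♧♧
?♢♧♧█♠
?♠·★♠♢
?♠♧♠█♠
?♠♠♧█♧

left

??????
?██♢♠♧
?♠♢♧♧█
?♧♠★·♠
?♧♠♧♠█
?·♠♠♧█

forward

██████
?♢♧♧♢♠
?██♢♠♧
?♠♢★♧█
?♧♠··♠
?♧♠♧♠█

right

██████
♢♧♧♢♠♢
██♢♠♧♧
♠♢♧★█♠
♧♠··♠♢
♧♠♧♠█♠

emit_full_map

♢♧♧♢♠♢?
██♢♠♧♧♢
♠♢♧★█♠♧
♧♠··♠♢♧
♧♠♧♠█♠♢
·♠♠♧█♧♧

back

♢♧♧♢♠♢
██♢♠♧♧
♠♢♧♧█♠
♧♠·★♠♢
♧♠♧♠█♠
·♠♠♧█♧

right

♧♧♢♠♢?
█♢♠♧♧♢
♢♧♧█♠♧
♠··★♢♧
♠♧♠█♠♢
♠♠♧█♧♧

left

♢♧♧♢♠♢
██♢♠♧♧
♠♢♧♧█♠
♧♠·★♠♢
♧♠♧♠█♠
·♠♠♧█♧

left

?♢♧♧♢♠
?██♢♠♧
?♠♢♧♧█
?♧♠★·♠
?♧♠♧♠█
?·♠♠♧█

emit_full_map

♢♧♧♢♠♢?
██♢♠♧♧♢
♠♢♧♧█♠♧
♧♠★·♠♢♧
♧♠♧♠█♠♢
·♠♠♧█♧♧


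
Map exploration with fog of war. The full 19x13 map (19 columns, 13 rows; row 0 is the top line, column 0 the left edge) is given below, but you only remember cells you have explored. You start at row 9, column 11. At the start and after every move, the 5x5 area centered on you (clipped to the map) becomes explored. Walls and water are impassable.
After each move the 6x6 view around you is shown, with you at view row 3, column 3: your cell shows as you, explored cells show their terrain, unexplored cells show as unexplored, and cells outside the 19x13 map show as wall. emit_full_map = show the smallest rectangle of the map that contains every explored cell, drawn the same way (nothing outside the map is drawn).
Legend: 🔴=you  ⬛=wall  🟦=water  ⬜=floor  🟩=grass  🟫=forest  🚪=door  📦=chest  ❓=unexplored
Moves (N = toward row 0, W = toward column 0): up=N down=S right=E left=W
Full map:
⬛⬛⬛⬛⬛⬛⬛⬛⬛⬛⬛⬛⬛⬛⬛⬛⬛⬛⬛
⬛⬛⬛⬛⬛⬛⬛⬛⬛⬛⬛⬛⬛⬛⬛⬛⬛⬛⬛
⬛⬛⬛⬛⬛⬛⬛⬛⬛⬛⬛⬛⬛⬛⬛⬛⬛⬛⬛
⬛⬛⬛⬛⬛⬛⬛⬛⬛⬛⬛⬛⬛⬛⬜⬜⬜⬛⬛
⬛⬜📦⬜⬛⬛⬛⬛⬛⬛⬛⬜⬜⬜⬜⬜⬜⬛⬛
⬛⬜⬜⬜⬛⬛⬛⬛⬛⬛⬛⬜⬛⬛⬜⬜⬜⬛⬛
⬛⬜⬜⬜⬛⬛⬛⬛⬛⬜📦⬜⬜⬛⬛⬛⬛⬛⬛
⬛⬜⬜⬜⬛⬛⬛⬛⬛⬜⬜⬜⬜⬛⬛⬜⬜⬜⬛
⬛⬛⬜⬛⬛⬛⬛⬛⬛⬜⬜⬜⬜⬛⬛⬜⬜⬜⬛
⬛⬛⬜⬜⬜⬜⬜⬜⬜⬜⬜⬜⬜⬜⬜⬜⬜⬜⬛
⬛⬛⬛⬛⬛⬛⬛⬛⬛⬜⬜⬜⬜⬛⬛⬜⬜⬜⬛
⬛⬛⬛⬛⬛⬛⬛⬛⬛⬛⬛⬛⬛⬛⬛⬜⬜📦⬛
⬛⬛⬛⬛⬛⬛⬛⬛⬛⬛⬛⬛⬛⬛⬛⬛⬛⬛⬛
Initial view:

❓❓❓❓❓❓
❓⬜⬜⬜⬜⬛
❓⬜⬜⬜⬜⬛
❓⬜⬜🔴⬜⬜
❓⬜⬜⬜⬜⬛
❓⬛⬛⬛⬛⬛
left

❓❓❓❓❓❓
❓⬛⬜⬜⬜⬜
❓⬛⬜⬜⬜⬜
❓⬜⬜🔴⬜⬜
❓⬛⬜⬜⬜⬜
❓⬛⬛⬛⬛⬛

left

❓❓❓❓❓❓
❓⬛⬛⬜⬜⬜
❓⬛⬛⬜⬜⬜
❓⬜⬜🔴⬜⬜
❓⬛⬛⬜⬜⬜
❓⬛⬛⬛⬛⬛

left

❓❓❓❓❓❓
❓⬛⬛⬛⬜⬜
❓⬛⬛⬛⬜⬜
❓⬜⬜🔴⬜⬜
❓⬛⬛⬛⬜⬜
❓⬛⬛⬛⬛⬛

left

❓❓❓❓❓❓
❓⬛⬛⬛⬛⬜
❓⬛⬛⬛⬛⬜
❓⬜⬜🔴⬜⬜
❓⬛⬛⬛⬛⬜
❓⬛⬛⬛⬛⬛

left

❓❓❓❓❓❓
❓⬛⬛⬛⬛⬛
❓⬛⬛⬛⬛⬛
❓⬜⬜🔴⬜⬜
❓⬛⬛⬛⬛⬛
❓⬛⬛⬛⬛⬛

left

❓❓❓❓❓❓
❓⬜⬛⬛⬛⬛
❓⬛⬛⬛⬛⬛
❓⬜⬜🔴⬜⬜
❓⬛⬛⬛⬛⬛
❓⬛⬛⬛⬛⬛

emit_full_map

⬜⬛⬛⬛⬛⬛⬜⬜⬜⬜⬛
⬛⬛⬛⬛⬛⬛⬜⬜⬜⬜⬛
⬜⬜🔴⬜⬜⬜⬜⬜⬜⬜⬜
⬛⬛⬛⬛⬛⬛⬜⬜⬜⬜⬛
⬛⬛⬛⬛⬛⬛⬛⬛⬛⬛⬛

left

❓❓❓❓❓❓
❓⬜⬜⬛⬛⬛
❓⬜⬛⬛⬛⬛
❓⬜⬜🔴⬜⬜
❓⬛⬛⬛⬛⬛
❓⬛⬛⬛⬛⬛

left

❓❓❓❓❓❓
❓⬜⬜⬜⬛⬛
❓⬛⬜⬛⬛⬛
❓⬛⬜🔴⬜⬜
❓⬛⬛⬛⬛⬛
❓⬛⬛⬛⬛⬛

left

⬛❓❓❓❓❓
⬛⬛⬜⬜⬜⬛
⬛⬛⬛⬜⬛⬛
⬛⬛⬛🔴⬜⬜
⬛⬛⬛⬛⬛⬛
⬛⬛⬛⬛⬛⬛

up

⬛❓❓❓❓❓
⬛⬛⬜⬜⬜⬛
⬛⬛⬜⬜⬜⬛
⬛⬛⬛🔴⬛⬛
⬛⬛⬛⬜⬜⬜
⬛⬛⬛⬛⬛⬛

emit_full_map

⬛⬜⬜⬜⬛❓❓❓❓❓❓❓❓❓
⬛⬜⬜⬜⬛⬛⬛⬛⬛⬜⬜⬜⬜⬛
⬛⬛🔴⬛⬛⬛⬛⬛⬛⬜⬜⬜⬜⬛
⬛⬛⬜⬜⬜⬜⬜⬜⬜⬜⬜⬜⬜⬜
⬛⬛⬛⬛⬛⬛⬛⬛⬛⬜⬜⬜⬜⬛
⬛⬛⬛⬛⬛⬛⬛⬛⬛⬛⬛⬛⬛⬛

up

⬛❓❓❓❓❓
⬛⬛⬜⬜⬜⬛
⬛⬛⬜⬜⬜⬛
⬛⬛⬜🔴⬜⬛
⬛⬛⬛⬜⬛⬛
⬛⬛⬛⬜⬜⬜

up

⬛❓❓❓❓❓
⬛⬛⬜📦⬜⬛
⬛⬛⬜⬜⬜⬛
⬛⬛⬜🔴⬜⬛
⬛⬛⬜⬜⬜⬛
⬛⬛⬛⬜⬛⬛

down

⬛⬛⬜📦⬜⬛
⬛⬛⬜⬜⬜⬛
⬛⬛⬜⬜⬜⬛
⬛⬛⬜🔴⬜⬛
⬛⬛⬛⬜⬛⬛
⬛⬛⬛⬜⬜⬜

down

⬛⬛⬜⬜⬜⬛
⬛⬛⬜⬜⬜⬛
⬛⬛⬜⬜⬜⬛
⬛⬛⬛🔴⬛⬛
⬛⬛⬛⬜⬜⬜
⬛⬛⬛⬛⬛⬛

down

⬛⬛⬜⬜⬜⬛
⬛⬛⬜⬜⬜⬛
⬛⬛⬛⬜⬛⬛
⬛⬛⬛🔴⬜⬜
⬛⬛⬛⬛⬛⬛
⬛⬛⬛⬛⬛⬛

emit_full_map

⬛⬜📦⬜⬛❓❓❓❓❓❓❓❓❓
⬛⬜⬜⬜⬛❓❓❓❓❓❓❓❓❓
⬛⬜⬜⬜⬛❓❓❓❓❓❓❓❓❓
⬛⬜⬜⬜⬛⬛⬛⬛⬛⬜⬜⬜⬜⬛
⬛⬛⬜⬛⬛⬛⬛⬛⬛⬜⬜⬜⬜⬛
⬛⬛🔴⬜⬜⬜⬜⬜⬜⬜⬜⬜⬜⬜
⬛⬛⬛⬛⬛⬛⬛⬛⬛⬜⬜⬜⬜⬛
⬛⬛⬛⬛⬛⬛⬛⬛⬛⬛⬛⬛⬛⬛

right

⬛⬜⬜⬜⬛❓
⬛⬜⬜⬜⬛⬛
⬛⬛⬜⬛⬛⬛
⬛⬛⬜🔴⬜⬜
⬛⬛⬛⬛⬛⬛
⬛⬛⬛⬛⬛⬛

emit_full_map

⬛⬜📦⬜⬛❓❓❓❓❓❓❓❓❓
⬛⬜⬜⬜⬛❓❓❓❓❓❓❓❓❓
⬛⬜⬜⬜⬛❓❓❓❓❓❓❓❓❓
⬛⬜⬜⬜⬛⬛⬛⬛⬛⬜⬜⬜⬜⬛
⬛⬛⬜⬛⬛⬛⬛⬛⬛⬜⬜⬜⬜⬛
⬛⬛⬜🔴⬜⬜⬜⬜⬜⬜⬜⬜⬜⬜
⬛⬛⬛⬛⬛⬛⬛⬛⬛⬜⬜⬜⬜⬛
⬛⬛⬛⬛⬛⬛⬛⬛⬛⬛⬛⬛⬛⬛


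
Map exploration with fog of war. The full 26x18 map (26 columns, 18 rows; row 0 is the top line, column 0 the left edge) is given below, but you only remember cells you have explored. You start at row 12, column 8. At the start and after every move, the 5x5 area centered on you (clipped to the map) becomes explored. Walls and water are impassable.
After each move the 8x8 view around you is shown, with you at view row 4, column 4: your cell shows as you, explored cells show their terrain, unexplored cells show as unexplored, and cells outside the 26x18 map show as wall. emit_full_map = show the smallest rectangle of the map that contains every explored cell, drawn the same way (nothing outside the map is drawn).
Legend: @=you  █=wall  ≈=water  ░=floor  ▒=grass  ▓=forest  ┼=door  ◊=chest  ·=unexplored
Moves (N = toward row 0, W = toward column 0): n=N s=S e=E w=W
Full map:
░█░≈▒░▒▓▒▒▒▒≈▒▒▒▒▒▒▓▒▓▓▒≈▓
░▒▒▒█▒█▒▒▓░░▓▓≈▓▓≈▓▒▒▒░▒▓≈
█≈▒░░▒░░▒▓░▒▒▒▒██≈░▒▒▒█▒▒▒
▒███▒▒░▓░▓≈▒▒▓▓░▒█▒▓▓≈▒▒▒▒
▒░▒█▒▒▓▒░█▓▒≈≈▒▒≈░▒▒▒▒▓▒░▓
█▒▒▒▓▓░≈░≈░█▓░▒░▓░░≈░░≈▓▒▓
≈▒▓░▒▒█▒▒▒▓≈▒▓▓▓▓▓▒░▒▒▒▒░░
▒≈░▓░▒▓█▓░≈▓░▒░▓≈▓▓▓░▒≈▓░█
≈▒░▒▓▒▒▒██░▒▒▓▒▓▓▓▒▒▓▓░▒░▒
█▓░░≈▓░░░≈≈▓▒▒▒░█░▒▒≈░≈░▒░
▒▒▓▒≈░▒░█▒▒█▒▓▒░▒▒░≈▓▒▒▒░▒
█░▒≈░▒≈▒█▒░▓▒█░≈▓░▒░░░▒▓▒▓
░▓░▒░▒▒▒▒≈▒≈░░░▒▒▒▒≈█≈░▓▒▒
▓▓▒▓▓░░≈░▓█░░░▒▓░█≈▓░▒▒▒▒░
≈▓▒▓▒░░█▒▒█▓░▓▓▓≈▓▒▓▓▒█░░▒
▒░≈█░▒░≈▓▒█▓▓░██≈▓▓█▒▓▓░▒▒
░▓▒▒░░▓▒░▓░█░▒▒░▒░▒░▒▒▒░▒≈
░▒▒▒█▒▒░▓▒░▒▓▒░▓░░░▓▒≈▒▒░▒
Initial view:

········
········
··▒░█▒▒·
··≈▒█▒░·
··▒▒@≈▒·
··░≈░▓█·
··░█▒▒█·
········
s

········
··▒░█▒▒·
··≈▒█▒░·
··▒▒▒≈▒·
··░≈@▓█·
··░█▒▒█·
··░≈▓▒█·
········

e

········
·▒░█▒▒··
·≈▒█▒░▓·
·▒▒▒≈▒≈·
·░≈░@█░·
·░█▒▒█▓·
·░≈▓▒█▓·
········

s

·▒░█▒▒··
·≈▒█▒░▓·
·▒▒▒≈▒≈·
·░≈░▓█░·
·░█▒@█▓·
·░≈▓▒█▓·
··▒░▓░█·
········

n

········
·▒░█▒▒··
·≈▒█▒░▓·
·▒▒▒≈▒≈·
·░≈░@█░·
·░█▒▒█▓·
·░≈▓▒█▓·
··▒░▓░█·

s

·▒░█▒▒··
·≈▒█▒░▓·
·▒▒▒≈▒≈·
·░≈░▓█░·
·░█▒@█▓·
·░≈▓▒█▓·
··▒░▓░█·
········

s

·≈▒█▒░▓·
·▒▒▒≈▒≈·
·░≈░▓█░·
·░█▒▒█▓·
·░≈▓@█▓·
··▒░▓░█·
··░▓▒░▒·
████████

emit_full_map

▒░█▒▒·
≈▒█▒░▓
▒▒▒≈▒≈
░≈░▓█░
░█▒▒█▓
░≈▓@█▓
·▒░▓░█
·░▓▒░▒

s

·▒▒▒≈▒≈·
·░≈░▓█░·
·░█▒▒█▓·
·░≈▓▒█▓·
··▒░@░█·
··░▓▒░▒·
████████
████████

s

·░≈░▓█░·
·░█▒▒█▓·
·░≈▓▒█▓·
··▒░▓░█·
··░▓@░▒·
████████
████████
████████

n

·▒▒▒≈▒≈·
·░≈░▓█░·
·░█▒▒█▓·
·░≈▓▒█▓·
··▒░@░█·
··░▓▒░▒·
████████
████████

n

·≈▒█▒░▓·
·▒▒▒≈▒≈·
·░≈░▓█░·
·░█▒▒█▓·
·░≈▓@█▓·
··▒░▓░█·
··░▓▒░▒·
████████

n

·▒░█▒▒··
·≈▒█▒░▓·
·▒▒▒≈▒≈·
·░≈░▓█░·
·░█▒@█▓·
·░≈▓▒█▓·
··▒░▓░█·
··░▓▒░▒·

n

········
·▒░█▒▒··
·≈▒█▒░▓·
·▒▒▒≈▒≈·
·░≈░@█░·
·░█▒▒█▓·
·░≈▓▒█▓·
··▒░▓░█·

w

········
··▒░█▒▒·
··≈▒█▒░▓
··▒▒▒≈▒≈
··░≈@▓█░
··░█▒▒█▓
··░≈▓▒█▓
···▒░▓░█


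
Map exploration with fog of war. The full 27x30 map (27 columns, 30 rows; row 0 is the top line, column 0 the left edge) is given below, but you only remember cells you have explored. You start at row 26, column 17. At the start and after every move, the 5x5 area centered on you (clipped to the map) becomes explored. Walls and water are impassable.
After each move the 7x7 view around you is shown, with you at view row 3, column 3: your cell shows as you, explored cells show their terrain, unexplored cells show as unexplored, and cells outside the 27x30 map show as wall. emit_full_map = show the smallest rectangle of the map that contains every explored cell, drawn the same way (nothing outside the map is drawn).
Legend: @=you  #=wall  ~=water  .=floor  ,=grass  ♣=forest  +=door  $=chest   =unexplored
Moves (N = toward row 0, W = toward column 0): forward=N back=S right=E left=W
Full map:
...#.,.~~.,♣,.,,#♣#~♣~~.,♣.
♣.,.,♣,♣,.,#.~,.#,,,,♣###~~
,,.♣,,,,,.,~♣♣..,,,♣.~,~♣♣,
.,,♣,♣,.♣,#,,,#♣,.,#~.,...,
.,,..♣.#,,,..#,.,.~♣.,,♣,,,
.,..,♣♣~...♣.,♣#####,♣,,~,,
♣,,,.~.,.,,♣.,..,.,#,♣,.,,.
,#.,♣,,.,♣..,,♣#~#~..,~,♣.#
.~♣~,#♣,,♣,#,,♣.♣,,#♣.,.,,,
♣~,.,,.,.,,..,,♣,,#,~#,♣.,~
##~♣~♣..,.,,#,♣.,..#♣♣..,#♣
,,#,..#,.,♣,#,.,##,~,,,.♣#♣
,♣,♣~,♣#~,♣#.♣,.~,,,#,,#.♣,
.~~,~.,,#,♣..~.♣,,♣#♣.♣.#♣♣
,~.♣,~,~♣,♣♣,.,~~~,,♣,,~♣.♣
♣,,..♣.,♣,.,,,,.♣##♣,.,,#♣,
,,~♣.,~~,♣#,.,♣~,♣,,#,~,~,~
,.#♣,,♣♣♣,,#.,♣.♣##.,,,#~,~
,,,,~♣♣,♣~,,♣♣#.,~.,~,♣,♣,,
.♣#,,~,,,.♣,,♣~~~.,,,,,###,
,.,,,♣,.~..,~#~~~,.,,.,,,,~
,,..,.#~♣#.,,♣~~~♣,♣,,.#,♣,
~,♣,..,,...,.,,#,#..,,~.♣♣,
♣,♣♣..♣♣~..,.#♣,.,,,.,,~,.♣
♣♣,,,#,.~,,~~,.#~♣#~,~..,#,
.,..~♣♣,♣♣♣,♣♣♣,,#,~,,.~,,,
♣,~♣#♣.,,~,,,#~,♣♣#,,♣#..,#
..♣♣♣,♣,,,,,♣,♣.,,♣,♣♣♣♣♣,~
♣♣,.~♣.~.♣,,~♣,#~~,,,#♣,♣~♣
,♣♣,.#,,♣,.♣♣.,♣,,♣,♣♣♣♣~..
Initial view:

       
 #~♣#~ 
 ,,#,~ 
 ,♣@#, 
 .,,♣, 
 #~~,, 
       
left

       
 .#~♣#~
 ♣,,#,~
 ~,@♣#,
 ♣.,,♣,
 ,#~~,,
       

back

 .#~♣#~
 ♣,,#,~
 ~,♣♣#,
 ♣.@,♣,
 ,#~~,,
 ,♣,,♣ 
#######

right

.#~♣#~ 
♣,,#,~ 
~,♣♣#, 
♣.,@♣, 
,#~~,, 
,♣,,♣, 
#######

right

#~♣#~  
,,#,~, 
,♣♣#,, 
.,,@,♣ 
#~~,,, 
♣,,♣,♣ 
#######

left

.#~♣#~ 
♣,,#,~,
~,♣♣#,,
♣.,@♣,♣
,#~~,,,
,♣,,♣,♣
#######

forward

       
.#~♣#~ 
♣,,#,~,
~,♣@#,,
♣.,,♣,♣
,#~~,,,
,♣,,♣,♣

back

.#~♣#~ 
♣,,#,~,
~,♣♣#,,
♣.,@♣,♣
,#~~,,,
,♣,,♣,♣
#######

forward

       
.#~♣#~ 
♣,,#,~,
~,♣@#,,
♣.,,♣,♣
,#~~,,,
,♣,,♣,♣


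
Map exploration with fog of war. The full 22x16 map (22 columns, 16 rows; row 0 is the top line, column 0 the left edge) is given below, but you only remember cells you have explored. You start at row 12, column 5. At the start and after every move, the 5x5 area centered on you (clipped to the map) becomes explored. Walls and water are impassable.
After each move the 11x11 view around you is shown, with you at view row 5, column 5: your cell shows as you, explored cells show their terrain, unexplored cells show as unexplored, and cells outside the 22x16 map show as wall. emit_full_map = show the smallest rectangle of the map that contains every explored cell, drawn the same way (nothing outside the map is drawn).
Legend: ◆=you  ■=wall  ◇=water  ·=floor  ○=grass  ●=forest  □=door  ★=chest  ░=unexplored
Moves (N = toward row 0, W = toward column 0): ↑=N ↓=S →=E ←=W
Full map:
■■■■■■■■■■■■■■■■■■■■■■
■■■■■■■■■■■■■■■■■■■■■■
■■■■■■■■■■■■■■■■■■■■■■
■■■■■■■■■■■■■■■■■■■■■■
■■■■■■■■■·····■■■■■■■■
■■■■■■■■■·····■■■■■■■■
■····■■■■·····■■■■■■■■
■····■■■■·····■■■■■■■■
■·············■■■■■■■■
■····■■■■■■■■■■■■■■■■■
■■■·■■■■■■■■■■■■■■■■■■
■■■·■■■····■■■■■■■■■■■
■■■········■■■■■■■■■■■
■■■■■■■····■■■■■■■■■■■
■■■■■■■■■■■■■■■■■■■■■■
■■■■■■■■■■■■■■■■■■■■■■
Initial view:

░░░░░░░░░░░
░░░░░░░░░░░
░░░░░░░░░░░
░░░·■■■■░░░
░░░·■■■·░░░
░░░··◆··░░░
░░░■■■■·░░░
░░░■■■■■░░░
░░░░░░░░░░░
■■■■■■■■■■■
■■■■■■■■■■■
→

░░░░░░░░░░░
░░░░░░░░░░░
░░░░░░░░░░░
░░·■■■■■░░░
░░·■■■··░░░
░░···◆··░░░
░░■■■■··░░░
░░■■■■■■░░░
░░░░░░░░░░░
■■■■■■■■■■■
■■■■■■■■■■■

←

░░░░░░░░░░░
░░░░░░░░░░░
░░░░░░░░░░░
░░░·■■■■■░░
░░░·■■■··░░
░░░··◆···░░
░░░■■■■··░░
░░░■■■■■■░░
░░░░░░░░░░░
■■■■■■■■■■■
■■■■■■■■■■■

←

■░░░░░░░░░░
■░░░░░░░░░░
■░░░░░░░░░░
■░░■·■■■■■░
■░░■·■■■··░
■░░■·◆····░
■░░■■■■■··░
■░░■■■■■■■░
■░░░░░░░░░░
■■■■■■■■■■■
■■■■■■■■■■■

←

■■░░░░░░░░░
■■░░░░░░░░░
■■░░░░░░░░░
■■░■■·■■■■■
■■░■■·■■■··
■■░■■◆·····
■■░■■■■■■··
■■░■■■■■■■■
■■░░░░░░░░░
■■■■■■■■■■■
■■■■■■■■■■■

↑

■■░░░░░░░░░
■■░░░░░░░░░
■■░░░░░░░░░
■■░····■░░░
■■░■■·■■■■■
■■░■■◆■■■··
■■░■■······
■■░■■■■■■··
■■░■■■■■■■■
■■░░░░░░░░░
■■■■■■■■■■■

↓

■■░░░░░░░░░
■■░░░░░░░░░
■■░····■░░░
■■░■■·■■■■■
■■░■■·■■■··
■■░■■◆·····
■■░■■■■■■··
■■░■■■■■■■■
■■░░░░░░░░░
■■■■■■■■■■■
■■■■■■■■■■■

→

■░░░░░░░░░░
■░░░░░░░░░░
■░····■░░░░
■░■■·■■■■■░
■░■■·■■■··░
■░■■·◆····░
■░■■■■■■··░
■░■■■■■■■■░
■░░░░░░░░░░
■■■■■■■■■■■
■■■■■■■■■■■

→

░░░░░░░░░░░
░░░░░░░░░░░
░····■░░░░░
░■■·■■■■■░░
░■■·■■■··░░
░■■··◆···░░
░■■■■■■··░░
░■■■■■■■■░░
░░░░░░░░░░░
■■■■■■■■■■■
■■■■■■■■■■■

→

░░░░░░░░░░░
░░░░░░░░░░░
····■░░░░░░
■■·■■■■■░░░
■■·■■■··░░░
■■···◆··░░░
■■■■■■··░░░
■■■■■■■■░░░
░░░░░░░░░░░
■■■■■■■■■■■
■■■■■■■■■■■

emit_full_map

····■░░░
■■·■■■■■
■■·■■■··
■■···◆··
■■■■■■··
■■■■■■■■

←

░░░░░░░░░░░
░░░░░░░░░░░
░····■░░░░░
░■■·■■■■■░░
░■■·■■■··░░
░■■··◆···░░
░■■■■■■··░░
░■■■■■■■■░░
░░░░░░░░░░░
■■■■■■■■■■■
■■■■■■■■■■■

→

░░░░░░░░░░░
░░░░░░░░░░░
····■░░░░░░
■■·■■■■■░░░
■■·■■■··░░░
■■···◆··░░░
■■■■■■··░░░
■■■■■■■■░░░
░░░░░░░░░░░
■■■■■■■■■■■
■■■■■■■■■■■


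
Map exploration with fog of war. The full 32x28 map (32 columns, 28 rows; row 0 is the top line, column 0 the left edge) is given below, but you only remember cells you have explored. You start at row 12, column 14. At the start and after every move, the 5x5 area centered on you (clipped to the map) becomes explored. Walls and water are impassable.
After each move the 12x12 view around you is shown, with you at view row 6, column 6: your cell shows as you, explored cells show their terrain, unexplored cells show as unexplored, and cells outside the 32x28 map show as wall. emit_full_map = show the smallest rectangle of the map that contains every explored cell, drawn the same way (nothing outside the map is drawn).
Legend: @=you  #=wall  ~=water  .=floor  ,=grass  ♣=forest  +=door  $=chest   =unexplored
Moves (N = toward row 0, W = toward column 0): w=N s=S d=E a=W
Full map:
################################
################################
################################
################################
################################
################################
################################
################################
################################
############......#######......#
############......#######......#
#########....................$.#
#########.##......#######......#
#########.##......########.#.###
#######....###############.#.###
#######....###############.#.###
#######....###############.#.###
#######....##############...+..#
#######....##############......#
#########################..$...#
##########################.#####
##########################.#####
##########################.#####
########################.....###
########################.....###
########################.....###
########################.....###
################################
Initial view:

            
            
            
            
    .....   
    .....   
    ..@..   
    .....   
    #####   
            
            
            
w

            
            
            
            
    .....   
    .....   
    ..@..   
    .....   
    .....   
    #####   
            
            

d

            
            
            
            
   ......   
   ......   
   ...@..   
   ......   
   ......   
   #####    
            
            

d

            
            
            
            
  ......#   
  ......#   
  ....@..   
  ......#   
  ......#   
  #####     
            
            

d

            
            
            
            
 ......##   
 ......##   
 .....@..   
 ......##   
 ......##   
 #####      
            
            

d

            
            
            
            
......###   
......###   
......@..   
......###   
......###   
#####       
            
            

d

            
            
            
            
.....####   
.....####   
......@..   
.....####   
.....####   
####        
            
            

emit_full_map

......####
......####
.......@..
......####
......####
#####     

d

            
            
            
            
....#####   
....#####   
......@..   
....#####   
....#####   
###         
            
            

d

            
            
            
            
...######   
...######   
......@..   
...######   
...######   
##          
            
            

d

            
            
            
            
..#######   
..#######   
......@..   
..#######   
..#######   
#           
            
            

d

            
            
            
            
.#######.   
.#######.   
......@..   
.#######.   
.########   
            
            
            

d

            
            
            
            
#######..   
#######..   
......@..   
#######..   
########.   
            
            
            

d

            
            
            
            
######...   
######...   
......@..   
######...   
#######.#   
            
            
            

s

            
            
            
######...   
######...   
.........   
######@..   
#######.#   
    ###.#   
            
            
            

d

            
            
            
#####...    
#####....   
.........   
#####.@..   
######.#.   
   ###.#.   
            
            
            

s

            
            
#####...    
#####....   
.........   
#####....   
######@#.   
   ###.#.   
    ##.#.   
            
            
            

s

            
#####...    
#####....   
.........   
#####....   
######.#.   
   ###@#.   
    ##.#.   
    ##.#.   
            
            
            

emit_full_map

......#######... 
......#######....
.................
......#######....
......########.#.
#####      ###@#.
            ##.#.
            ##.#.

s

#####...    
#####....   
.........   
#####....   
######.#.   
   ###.#.   
    ##@#.   
    ##.#.   
    #...+   
            
            
            

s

#####....   
.........   
#####....   
######.#.   
   ###.#.   
    ##.#.   
    ##@#.   
    #...+   
    #....   
            
            
            

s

.........   
#####....   
######.#.   
   ###.#.   
    ##.#.   
    ##.#.   
    #.@.+   
    #....   
    #..$.   
            
            
            

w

#####....   
.........   
#####....   
######.#.   
   ###.#.   
    ##.#.   
    ##@#.   
    #...+   
    #....   
    #..$.   
            
            

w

#####...    
#####....   
.........   
#####....   
######.#.   
   ###.#.   
    ##@#.   
    ##.#.   
    #...+   
    #....   
    #..$.   
            

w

            
#####...    
#####....   
.........   
#####....   
######.#.   
   ###@#.   
    ##.#.   
    ##.#.   
    #...+   
    #....   
    #..$.   

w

            
            
#####...    
#####....   
.........   
#####....   
######@#.   
   ###.#.   
    ##.#.   
    ##.#.   
    #...+   
    #....   

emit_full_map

......#######... 
......#######....
.................
......#######....
......########@#.
#####      ###.#.
            ##.#.
            ##.#.
            #...+
            #....
            #..$.

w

            
            
            
#####...    
#####....   
.........   
#####.@..   
######.#.   
   ###.#.   
    ##.#.   
    ##.#.   
    #...+   

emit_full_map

......#######... 
......#######....
.................
......#######.@..
......########.#.
#####      ###.#.
            ##.#.
            ##.#.
            #...+
            #....
            #..$.


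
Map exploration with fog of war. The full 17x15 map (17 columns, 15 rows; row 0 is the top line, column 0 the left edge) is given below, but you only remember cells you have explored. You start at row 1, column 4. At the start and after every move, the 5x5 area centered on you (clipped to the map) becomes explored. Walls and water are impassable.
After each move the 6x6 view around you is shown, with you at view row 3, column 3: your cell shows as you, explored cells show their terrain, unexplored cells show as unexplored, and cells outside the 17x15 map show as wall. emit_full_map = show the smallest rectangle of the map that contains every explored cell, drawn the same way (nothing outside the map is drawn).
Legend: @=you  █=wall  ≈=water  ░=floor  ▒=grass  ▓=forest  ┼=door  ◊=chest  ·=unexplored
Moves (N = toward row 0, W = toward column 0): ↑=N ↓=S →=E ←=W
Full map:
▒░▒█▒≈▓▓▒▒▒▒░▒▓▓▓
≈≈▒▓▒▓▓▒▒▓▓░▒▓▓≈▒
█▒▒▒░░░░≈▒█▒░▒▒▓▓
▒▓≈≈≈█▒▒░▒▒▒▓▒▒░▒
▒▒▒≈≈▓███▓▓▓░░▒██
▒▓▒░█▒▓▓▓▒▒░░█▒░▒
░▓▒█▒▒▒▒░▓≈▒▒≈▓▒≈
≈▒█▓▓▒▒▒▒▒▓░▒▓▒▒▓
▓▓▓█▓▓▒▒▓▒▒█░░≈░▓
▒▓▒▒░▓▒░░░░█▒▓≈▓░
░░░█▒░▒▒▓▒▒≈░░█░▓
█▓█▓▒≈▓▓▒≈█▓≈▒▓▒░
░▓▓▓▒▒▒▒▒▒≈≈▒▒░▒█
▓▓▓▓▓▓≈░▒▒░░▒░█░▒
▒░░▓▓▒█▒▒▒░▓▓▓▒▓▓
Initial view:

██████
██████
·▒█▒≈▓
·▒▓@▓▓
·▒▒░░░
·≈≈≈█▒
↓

██████
·▒█▒≈▓
·▒▓▒▓▓
·▒▒@░░
·≈≈≈█▒
·▒≈≈▓█

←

██████
·░▒█▒≈
·≈▒▓▒▓
·▒▒@░░
·▓≈≈≈█
·▒▒≈≈▓

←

██████
█▒░▒█▒
█≈≈▒▓▒
██▒@▒░
█▒▓≈≈≈
█▒▒▒≈≈

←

██████
██▒░▒█
██≈≈▒▓
███@▒▒
██▒▓≈≈
██▒▒▒≈

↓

██▒░▒█
██≈≈▒▓
███▒▒▒
██▒@≈≈
██▒▒▒≈
██▒▓▒░

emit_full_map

▒░▒█▒≈▓
≈≈▒▓▒▓▓
█▒▒▒░░░
▒@≈≈≈█▒
▒▒▒≈≈▓█
▒▓▒░···

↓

██≈≈▒▓
███▒▒▒
██▒▓≈≈
██▒@▒≈
██▒▓▒░
██░▓▒█

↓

███▒▒▒
██▒▓≈≈
██▒▒▒≈
██▒@▒░
██░▓▒█
██≈▒█▓

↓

██▒▓≈≈
██▒▒▒≈
██▒▓▒░
██░@▒█
██≈▒█▓
██▓▓▓█

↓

██▒▒▒≈
██▒▓▒░
██░▓▒█
██≈@█▓
██▓▓▓█
██▒▓▒▒

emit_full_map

▒░▒█▒≈▓
≈≈▒▓▒▓▓
█▒▒▒░░░
▒▓≈≈≈█▒
▒▒▒≈≈▓█
▒▓▒░···
░▓▒█···
≈@█▓···
▓▓▓█···
▒▓▒▒···


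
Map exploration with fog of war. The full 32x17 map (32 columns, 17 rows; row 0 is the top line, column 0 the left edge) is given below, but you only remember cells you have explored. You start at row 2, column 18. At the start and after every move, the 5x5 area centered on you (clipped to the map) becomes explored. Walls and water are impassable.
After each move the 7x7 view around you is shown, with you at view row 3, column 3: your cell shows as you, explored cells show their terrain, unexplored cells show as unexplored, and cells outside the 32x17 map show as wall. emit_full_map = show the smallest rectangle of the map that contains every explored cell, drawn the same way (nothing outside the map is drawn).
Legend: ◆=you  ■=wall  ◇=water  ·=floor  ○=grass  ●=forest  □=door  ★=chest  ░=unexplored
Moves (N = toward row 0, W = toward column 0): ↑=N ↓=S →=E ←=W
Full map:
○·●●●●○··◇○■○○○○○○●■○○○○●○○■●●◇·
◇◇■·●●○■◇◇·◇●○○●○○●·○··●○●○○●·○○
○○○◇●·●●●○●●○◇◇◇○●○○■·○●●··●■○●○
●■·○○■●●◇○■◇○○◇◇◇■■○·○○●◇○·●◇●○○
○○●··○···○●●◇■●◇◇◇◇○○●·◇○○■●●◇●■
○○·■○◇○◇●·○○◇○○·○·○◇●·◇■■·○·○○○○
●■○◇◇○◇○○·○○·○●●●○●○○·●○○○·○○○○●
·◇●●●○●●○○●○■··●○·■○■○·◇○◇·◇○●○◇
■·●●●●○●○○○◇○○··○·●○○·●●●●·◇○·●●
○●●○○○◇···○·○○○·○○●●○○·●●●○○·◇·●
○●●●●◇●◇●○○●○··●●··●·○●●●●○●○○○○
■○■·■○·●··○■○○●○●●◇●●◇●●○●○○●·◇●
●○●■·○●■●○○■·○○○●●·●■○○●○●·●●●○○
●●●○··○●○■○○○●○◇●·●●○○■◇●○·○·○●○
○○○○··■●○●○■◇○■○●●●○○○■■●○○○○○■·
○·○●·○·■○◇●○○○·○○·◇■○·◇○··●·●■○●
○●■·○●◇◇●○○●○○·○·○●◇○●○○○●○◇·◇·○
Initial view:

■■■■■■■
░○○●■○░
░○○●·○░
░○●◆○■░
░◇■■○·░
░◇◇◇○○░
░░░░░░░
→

■■■■■■■
○○●■○○░
○○●·○·░
○●○◆■·░
◇■■○·○░
◇◇◇○○●░
░░░░░░░

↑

■■■■■■■
■■■■■■■
○○●■○○░
○○●◆○·░
○●○○■·░
◇■■○·○░
◇◇◇○○●░

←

■■■■■■■
■■■■■■■
░○○●■○○
░○○◆·○·
░○●○○■·
░◇■■○·○
░◇◇◇○○●

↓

■■■■■■■
░○○●■○○
░○○●·○·
░○●◆○■·
░◇■■○·○
░◇◇◇○○●
░░░░░░░

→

■■■■■■■
○○●■○○░
○○●·○·░
○●○◆■·░
◇■■○·○░
◇◇◇○○●░
░░░░░░░

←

■■■■■■■
░○○●■○○
░○○●·○·
░○●◆○■·
░◇■■○·○
░◇◇◇○○●
░░░░░░░

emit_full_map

○○●■○○
○○●·○·
○●◆○■·
◇■■○·○
◇◇◇○○●

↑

■■■■■■■
■■■■■■■
░○○●■○○
░○○◆·○·
░○●○○■·
░◇■■○·○
░◇◇◇○○●

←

■■■■■■■
■■■■■■■
░○○○●■○
░●○◆●·○
░◇○●○○■
░◇◇■■○·
░░◇◇◇○○

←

■■■■■■■
■■■■■■■
░○○○○●■
░○●◆○●·
░◇◇○●○○
░◇◇◇■■○
░░░◇◇◇○

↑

■■■■■■■
■■■■■■■
■■■■■■■
░○○◆○●■
░○●○○●·
░◇◇○●○○
░◇◇◇■■○

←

■■■■■■■
■■■■■■■
■■■■■■■
░○○◆○○●
░○○●○○●
░◇◇◇○●○
░░◇◇◇■■

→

■■■■■■■
■■■■■■■
■■■■■■■
○○○◆○●■
○○●○○●·
◇◇◇○●○○
░◇◇◇■■○

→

■■■■■■■
■■■■■■■
■■■■■■■
○○○◆●■○
○●○○●·○
◇◇○●○○■
◇◇◇■■○·

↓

■■■■■■■
■■■■■■■
○○○○●■○
○●○◆●·○
◇◇○●○○■
◇◇◇■■○·
░░◇◇◇○○

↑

■■■■■■■
■■■■■■■
■■■■■■■
○○○◆●■○
○●○○●·○
◇◇○●○○■
◇◇◇■■○·

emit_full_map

○○○○◆●■○○
○○●○○●·○·
◇◇◇○●○○■·
░◇◇◇■■○·○
░░░◇◇◇○○●

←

■■■■■■■
■■■■■■■
■■■■■■■
○○○◆○●■
○○●○○●·
◇◇◇○●○○
░◇◇◇■■○

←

■■■■■■■
■■■■■■■
■■■■■■■
░○○◆○○●
░○○●○○●
░◇◇◇○●○
░░◇◇◇■■

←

■■■■■■■
■■■■■■■
■■■■■■■
░○○◆○○○
░●○○●○○
░○◇◇◇○●
░░░◇◇◇■

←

■■■■■■■
■■■■■■■
■■■■■■■
░■○◆○○○
░◇●○○●○
░●○◇◇◇○
░░░░◇◇◇

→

■■■■■■■
■■■■■■■
■■■■■■■
■○○◆○○○
◇●○○●○○
●○◇◇◇○●
░░░◇◇◇■

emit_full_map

■○○◆○○○●■○○
◇●○○●○○●·○·
●○◇◇◇○●○○■·
░░░◇◇◇■■○·○
░░░░░◇◇◇○○●

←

■■■■■■■
■■■■■■■
■■■■■■■
░■○◆○○○
░◇●○○●○
░●○◇◇◇○
░░░░◇◇◇

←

■■■■■■■
■■■■■■■
■■■■■■■
░○■◆○○○
░·◇●○○●
░●●○◇◇◇
░░░░░◇◇

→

■■■■■■■
■■■■■■■
■■■■■■■
○■○◆○○○
·◇●○○●○
●●○◇◇◇○
░░░░◇◇◇

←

■■■■■■■
■■■■■■■
■■■■■■■
░○■◆○○○
░·◇●○○●
░●●○◇◇◇
░░░░░◇◇

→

■■■■■■■
■■■■■■■
■■■■■■■
○■○◆○○○
·◇●○○●○
●●○◇◇◇○
░░░░◇◇◇
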